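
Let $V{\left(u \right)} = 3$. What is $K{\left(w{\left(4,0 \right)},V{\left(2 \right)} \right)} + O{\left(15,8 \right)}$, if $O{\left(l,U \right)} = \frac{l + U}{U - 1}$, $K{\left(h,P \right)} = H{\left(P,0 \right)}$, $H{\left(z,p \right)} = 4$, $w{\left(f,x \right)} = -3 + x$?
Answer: $\frac{51}{7} \approx 7.2857$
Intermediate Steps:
$K{\left(h,P \right)} = 4$
$O{\left(l,U \right)} = \frac{U + l}{-1 + U}$
$K{\left(w{\left(4,0 \right)},V{\left(2 \right)} \right)} + O{\left(15,8 \right)} = 4 + \frac{8 + 15}{-1 + 8} = 4 + \frac{1}{7} \cdot 23 = 4 + \frac{23}{7} = \frac{51}{7}$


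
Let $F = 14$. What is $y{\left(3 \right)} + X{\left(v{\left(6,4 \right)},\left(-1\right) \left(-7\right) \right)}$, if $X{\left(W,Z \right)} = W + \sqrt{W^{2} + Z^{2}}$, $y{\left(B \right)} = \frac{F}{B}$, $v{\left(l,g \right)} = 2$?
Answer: $\frac{20}{3} + \sqrt{53} \approx 13.947$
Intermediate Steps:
$y{\left(B \right)} = \frac{14}{B}$
$y{\left(3 \right)} + X{\left(v{\left(6,4 \right)},\left(-1\right) \left(-7\right) \right)} = \frac{14}{3} + \left(2 + \sqrt{2^{2} + \left(\left(-1\right) \left(-7\right)\right)^{2}}\right) = 14 \cdot \frac{1}{3} + \left(2 + \sqrt{4 + 7^{2}}\right) = \frac{14}{3} + \left(2 + \sqrt{4 + 49}\right) = \frac{14}{3} + \left(2 + \sqrt{53}\right) = \frac{20}{3} + \sqrt{53}$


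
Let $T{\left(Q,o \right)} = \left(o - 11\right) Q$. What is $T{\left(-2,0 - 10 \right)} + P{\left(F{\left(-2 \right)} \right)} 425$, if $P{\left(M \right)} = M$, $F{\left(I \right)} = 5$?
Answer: $2167$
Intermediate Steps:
$T{\left(Q,o \right)} = Q \left(-11 + o\right)$ ($T{\left(Q,o \right)} = \left(o - 11\right) Q = \left(-11 + o\right) Q = Q \left(-11 + o\right)$)
$T{\left(-2,0 - 10 \right)} + P{\left(F{\left(-2 \right)} \right)} 425 = - 2 \left(-11 + \left(0 - 10\right)\right) + 5 \cdot 425 = - 2 \left(-11 - 10\right) + 2125 = \left(-2\right) \left(-21\right) + 2125 = 42 + 2125 = 2167$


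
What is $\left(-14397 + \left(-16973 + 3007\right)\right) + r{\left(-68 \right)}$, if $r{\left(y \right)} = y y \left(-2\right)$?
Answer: $-37611$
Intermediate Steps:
$r{\left(y \right)} = - 2 y^{2}$ ($r{\left(y \right)} = y \left(- 2 y\right) = - 2 y^{2}$)
$\left(-14397 + \left(-16973 + 3007\right)\right) + r{\left(-68 \right)} = \left(-14397 + \left(-16973 + 3007\right)\right) - 2 \left(-68\right)^{2} = \left(-14397 - 13966\right) - 9248 = -28363 - 9248 = -37611$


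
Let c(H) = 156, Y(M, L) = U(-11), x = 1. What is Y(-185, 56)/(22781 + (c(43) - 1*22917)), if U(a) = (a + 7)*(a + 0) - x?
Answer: 43/20 ≈ 2.1500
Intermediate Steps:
U(a) = -1 + a*(7 + a) (U(a) = (a + 7)*(a + 0) - 1*1 = (7 + a)*a - 1 = a*(7 + a) - 1 = -1 + a*(7 + a))
Y(M, L) = 43 (Y(M, L) = -1 + (-11)² + 7*(-11) = -1 + 121 - 77 = 43)
Y(-185, 56)/(22781 + (c(43) - 1*22917)) = 43/(22781 + (156 - 1*22917)) = 43/(22781 + (156 - 22917)) = 43/(22781 - 22761) = 43/20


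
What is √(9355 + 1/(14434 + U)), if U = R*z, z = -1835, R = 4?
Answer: 3*√52309871986/7094 ≈ 96.721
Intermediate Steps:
U = -7340 (U = 4*(-1835) = -7340)
√(9355 + 1/(14434 + U)) = √(9355 + 1/(14434 - 7340)) = √(9355 + 1/7094) = √(66364371/7094) = 3*√52309871986/7094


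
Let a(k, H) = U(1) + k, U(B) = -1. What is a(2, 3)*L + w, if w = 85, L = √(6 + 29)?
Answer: 85 + √35 ≈ 90.916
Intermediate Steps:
L = √35 ≈ 5.9161
a(k, H) = -1 + k
a(2, 3)*L + w = (-1 + 2)*√35 + 85 = 1*√35 + 85 = √35 + 85 = 85 + √35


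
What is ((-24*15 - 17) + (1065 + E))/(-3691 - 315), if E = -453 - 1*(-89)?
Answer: -162/2003 ≈ -0.080879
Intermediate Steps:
E = -364 (E = -453 + 89 = -364)
((-24*15 - 17) + (1065 + E))/(-3691 - 315) = ((-24*15 - 17) + (1065 - 364))/(-3691 - 315) = ((-360 - 17) + 701)/(-4006) = (-377 + 701)*(-1/4006) = 324*(-1/4006) = -162/2003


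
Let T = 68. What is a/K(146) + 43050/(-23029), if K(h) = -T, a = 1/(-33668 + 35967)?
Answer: -6730115629/3600169628 ≈ -1.8694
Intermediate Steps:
a = 1/2299 ≈ 0.00043497
K(h) = -68 (K(h) = -1*68 = -68)
a/K(146) + 43050/(-23029) = (1/2299)/(-68) + 43050/(-23029) = (1/2299)*(-1/68) + 43050*(-1/23029) = -1/156332 - 43050/23029 = -6730115629/3600169628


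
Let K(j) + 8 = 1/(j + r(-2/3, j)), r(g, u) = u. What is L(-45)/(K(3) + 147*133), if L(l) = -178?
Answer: -1068/117259 ≈ -0.0091080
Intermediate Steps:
K(j) = -8 + 1/(2*j) (K(j) = -8 + 1/(j + j) = -8 + 1/(2*j))
L(-45)/(K(3) + 147*133) = -178/((-8 + (½)/3) + 147*133) = -178/((-8 + (½)*(⅓)) + 19551) = -178/((-8 + ⅙) + 19551) = -178/(-47/6 + 19551) = -178/117259/6 = -178*6/117259 = -1068/117259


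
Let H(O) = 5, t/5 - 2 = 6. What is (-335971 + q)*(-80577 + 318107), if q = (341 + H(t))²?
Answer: -51367050150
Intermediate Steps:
t = 40 (t = 10 + 5*6 = 10 + 30 = 40)
q = 119716 (q = (341 + 5)² = 346² = 119716)
(-335971 + q)*(-80577 + 318107) = (-335971 + 119716)*(-80577 + 318107) = -216255*237530 = -51367050150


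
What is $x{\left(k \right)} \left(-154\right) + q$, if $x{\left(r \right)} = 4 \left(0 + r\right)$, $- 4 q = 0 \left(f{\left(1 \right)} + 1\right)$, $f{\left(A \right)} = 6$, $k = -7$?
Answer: $4312$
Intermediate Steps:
$q = 0$ ($q = - \frac{0 \left(6 + 1\right)}{4} = - \frac{0 \cdot 7}{4} = \left(- \frac{1}{4}\right) 0 = 0$)
$x{\left(r \right)} = 4 r$
$x{\left(k \right)} \left(-154\right) + q = 4 \left(-7\right) \left(-154\right) + 0 = \left(-28\right) \left(-154\right) + 0 = 4312 + 0 = 4312$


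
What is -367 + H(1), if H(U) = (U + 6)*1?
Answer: -360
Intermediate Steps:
H(U) = 6 + U (H(U) = (6 + U)*1 = 6 + U)
-367 + H(1) = -367 + (6 + 1) = -367 + 7 = -360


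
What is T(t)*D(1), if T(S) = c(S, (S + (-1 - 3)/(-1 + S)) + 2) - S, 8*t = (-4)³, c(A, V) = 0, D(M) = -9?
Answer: -72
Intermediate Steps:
t = -8 (t = (⅛)*(-4)³ = (⅛)*(-64) = -8)
T(S) = -S (T(S) = 0 - S = -S)
T(t)*D(1) = -1*(-8)*(-9) = 8*(-9) = -72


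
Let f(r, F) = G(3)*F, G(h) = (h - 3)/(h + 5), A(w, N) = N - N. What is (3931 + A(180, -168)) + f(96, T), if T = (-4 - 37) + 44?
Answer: 3931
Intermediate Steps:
A(w, N) = 0
G(h) = (-3 + h)/(5 + h)
T = 3 (T = -41 + 44 = 3)
f(r, F) = 0 (f(r, F) = ((-3 + 3)/(5 + 3))*F = (0/8)*F = ((⅛)*0)*F = 0*F = 0)
(3931 + A(180, -168)) + f(96, T) = (3931 + 0) + 0 = 3931 + 0 = 3931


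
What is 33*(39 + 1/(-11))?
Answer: 1284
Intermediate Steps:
33*(39 + 1/(-11)) = 33*(39 - 1/11) = 33*(428/11) = 1284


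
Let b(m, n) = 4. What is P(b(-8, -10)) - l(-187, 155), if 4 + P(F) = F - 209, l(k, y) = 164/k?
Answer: -38919/187 ≈ -208.12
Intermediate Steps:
P(F) = -213 + F (P(F) = -4 + (F - 209) = -4 + (-209 + F) = -213 + F)
P(b(-8, -10)) - l(-187, 155) = (-213 + 4) - 164/(-187) = -209 - 164*(-1)/187 = -209 - 1*(-164/187) = -209 + 164/187 = -38919/187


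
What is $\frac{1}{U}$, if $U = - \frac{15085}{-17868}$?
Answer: $\frac{17868}{15085} \approx 1.1845$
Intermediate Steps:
$U = \frac{15085}{17868}$ ($U = \left(-15085\right) \left(- \frac{1}{17868}\right) = \frac{15085}{17868} \approx 0.84425$)
$\frac{1}{U} = \frac{1}{\frac{15085}{17868}} = \frac{17868}{15085}$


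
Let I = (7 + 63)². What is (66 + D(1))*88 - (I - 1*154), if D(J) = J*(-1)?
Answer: 974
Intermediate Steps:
D(J) = -J
I = 4900 (I = 70² = 4900)
(66 + D(1))*88 - (I - 1*154) = (66 - 1*1)*88 - (4900 - 1*154) = (66 - 1)*88 - (4900 - 154) = 65*88 - 1*4746 = 5720 - 4746 = 974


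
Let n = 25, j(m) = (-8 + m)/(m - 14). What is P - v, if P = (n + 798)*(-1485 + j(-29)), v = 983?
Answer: -52564483/43 ≈ -1.2224e+6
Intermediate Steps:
j(m) = (-8 + m)/(-14 + m)
P = -52522214/43 (P = (25 + 798)*(-1485 + (-8 - 29)/(-14 - 29)) = 823*(-1485 - 37/(-43)) = 823*(-1485 - 1/43*(-37)) = 823*(-1485 + 37/43) = 823*(-63818/43) = -52522214/43 ≈ -1.2214e+6)
P - v = -52522214/43 - 1*983 = -52522214/43 - 983 = -52564483/43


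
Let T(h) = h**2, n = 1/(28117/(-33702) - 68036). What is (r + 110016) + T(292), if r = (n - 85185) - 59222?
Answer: 116650638676895/2292977389 ≈ 50873.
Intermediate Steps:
n = -33702/2292977389 (n = 1/(28117*(-1/33702) - 68036) = 1/(-28117/33702 - 68036) = 1/(-2292977389/33702) = -33702/2292977389 ≈ -1.4698e-5)
r = -331121985847025/2292977389 (r = (-33702/2292977389 - 85185) - 59222 = -195327278915667/2292977389 - 59222 = -331121985847025/2292977389 ≈ -1.4441e+5)
(r + 110016) + T(292) = (-331121985847025/2292977389 + 110016) + 292**2 = -78857785418801/2292977389 + 85264 = 116650638676895/2292977389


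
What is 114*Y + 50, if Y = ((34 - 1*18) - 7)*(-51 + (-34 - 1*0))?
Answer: -87160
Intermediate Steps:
Y = -765 (Y = ((34 - 18) - 7)*(-51 + (-34 + 0)) = (16 - 7)*(-51 - 34) = 9*(-85) = -765)
114*Y + 50 = 114*(-765) + 50 = -87210 + 50 = -87160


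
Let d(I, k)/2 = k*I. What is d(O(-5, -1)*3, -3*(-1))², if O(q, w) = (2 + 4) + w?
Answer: 8100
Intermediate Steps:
O(q, w) = 6 + w
d(I, k) = 2*I*k (d(I, k) = 2*(k*I) = 2*(I*k) = 2*I*k)
d(O(-5, -1)*3, -3*(-1))² = (2*((6 - 1)*3)*(-3*(-1)))² = (2*(5*3)*3)² = (2*15*3)² = 90² = 8100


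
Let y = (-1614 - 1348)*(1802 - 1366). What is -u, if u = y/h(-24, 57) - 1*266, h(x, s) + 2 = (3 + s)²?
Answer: 1124250/1799 ≈ 624.93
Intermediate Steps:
y = -1291432 (y = -2962*436 = -1291432)
h(x, s) = -2 + (3 + s)²
u = -1124250/1799 (u = -1291432/(-2 + (3 + 57)²) - 1*266 = -1291432/(-2 + 60²) - 266 = -1291432/(-2 + 3600) - 266 = -1291432/3598 - 266 = -1291432*1/3598 - 266 = -645716/1799 - 266 = -1124250/1799 ≈ -624.93)
-u = -1*(-1124250/1799) = 1124250/1799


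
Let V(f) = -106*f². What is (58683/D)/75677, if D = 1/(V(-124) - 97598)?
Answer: -101372183082/75677 ≈ -1.3395e+6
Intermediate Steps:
D = -1/1727454 (D = 1/(-106*(-124)² - 97598) = 1/(-106*15376 - 97598) = 1/(-1629856 - 97598) = 1/(-1727454) = -1/1727454 ≈ -5.7889e-7)
(58683/D)/75677 = (58683/(-1/1727454))/75677 = (58683*(-1727454))*(1/75677) = -101372183082*1/75677 = -101372183082/75677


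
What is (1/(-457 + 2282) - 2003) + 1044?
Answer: -1750174/1825 ≈ -959.00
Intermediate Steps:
(1/(-457 + 2282) - 2003) + 1044 = (1/1825 - 2003) + 1044 = -3655474/1825 + 1044 = -1750174/1825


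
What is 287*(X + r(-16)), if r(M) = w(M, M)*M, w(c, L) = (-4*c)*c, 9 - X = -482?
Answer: 4843125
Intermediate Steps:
X = 491 (X = 9 - 1*(-482) = 9 + 482 = 491)
w(c, L) = -4*c²
r(M) = -4*M³ (r(M) = (-4*M²)*M = -4*M³)
287*(X + r(-16)) = 287*(491 - 4*(-16)³) = 287*(491 - 4*(-4096)) = 287*(491 + 16384) = 287*16875 = 4843125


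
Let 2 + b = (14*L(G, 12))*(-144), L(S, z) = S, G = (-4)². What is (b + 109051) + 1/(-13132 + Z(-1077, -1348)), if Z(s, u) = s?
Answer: 1091151736/14209 ≈ 76793.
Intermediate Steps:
G = 16
b = -32258 (b = -2 + (14*16)*(-144) = -2 + 224*(-144) = -2 - 32256 = -32258)
(b + 109051) + 1/(-13132 + Z(-1077, -1348)) = (-32258 + 109051) + 1/(-13132 - 1077) = 76793 + 1/(-14209) = 76793 - 1/14209 = 1091151736/14209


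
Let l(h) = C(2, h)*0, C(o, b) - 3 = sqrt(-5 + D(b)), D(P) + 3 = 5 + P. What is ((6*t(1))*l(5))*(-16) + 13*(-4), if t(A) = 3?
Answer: -52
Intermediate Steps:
D(P) = 2 + P (D(P) = -3 + (5 + P) = 2 + P)
C(o, b) = 3 + sqrt(-3 + b) (C(o, b) = 3 + sqrt(-5 + (2 + b)) = 3 + sqrt(-3 + b))
l(h) = 0 (l(h) = (3 + sqrt(-3 + h))*0 = 0)
((6*t(1))*l(5))*(-16) + 13*(-4) = ((6*3)*0)*(-16) + 13*(-4) = (18*0)*(-16) - 52 = 0*(-16) - 52 = 0 - 52 = -52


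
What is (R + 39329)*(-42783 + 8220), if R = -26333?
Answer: -449180748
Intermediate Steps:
(R + 39329)*(-42783 + 8220) = (-26333 + 39329)*(-42783 + 8220) = 12996*(-34563) = -449180748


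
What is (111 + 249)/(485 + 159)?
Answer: 90/161 ≈ 0.55901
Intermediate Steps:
(111 + 249)/(485 + 159) = 360/644 = 360*(1/644) = 90/161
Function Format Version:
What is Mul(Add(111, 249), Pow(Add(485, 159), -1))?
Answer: Rational(90, 161) ≈ 0.55901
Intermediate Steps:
Mul(Add(111, 249), Pow(Add(485, 159), -1)) = Mul(360, Pow(644, -1)) = Mul(360, Rational(1, 644)) = Rational(90, 161)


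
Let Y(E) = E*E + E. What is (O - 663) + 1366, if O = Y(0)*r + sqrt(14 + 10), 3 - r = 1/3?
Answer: 703 + 2*sqrt(6) ≈ 707.90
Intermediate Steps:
r = 8/3 (r = 3 - 1/3 = 8/3 ≈ 2.6667)
Y(E) = E + E**2 (Y(E) = E**2 + E = E + E**2)
O = 2*sqrt(6) (O = (0*(1 + 0))*(8/3) + sqrt(14 + 10) = (0*1)*(8/3) + sqrt(24) = 0*(8/3) + 2*sqrt(6) = 0 + 2*sqrt(6) = 2*sqrt(6) ≈ 4.8990)
(O - 663) + 1366 = (2*sqrt(6) - 663) + 1366 = (-663 + 2*sqrt(6)) + 1366 = 703 + 2*sqrt(6)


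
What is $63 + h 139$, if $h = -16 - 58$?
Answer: $-10223$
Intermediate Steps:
$h = -74$ ($h = -16 - 58 = -74$)
$63 + h 139 = 63 - 10286 = -10223$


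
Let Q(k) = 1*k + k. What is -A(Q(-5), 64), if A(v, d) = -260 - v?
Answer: 250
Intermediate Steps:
Q(k) = 2*k (Q(k) = k + k = 2*k)
-A(Q(-5), 64) = -(-260 - 2*(-5)) = -(-260 - 1*(-10)) = -(-260 + 10) = -1*(-250) = 250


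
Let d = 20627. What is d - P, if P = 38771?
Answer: -18144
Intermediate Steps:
d - P = 20627 - 1*38771 = 20627 - 38771 = -18144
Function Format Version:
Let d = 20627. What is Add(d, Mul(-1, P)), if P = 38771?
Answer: -18144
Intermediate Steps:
Add(d, Mul(-1, P)) = Add(20627, Mul(-1, 38771)) = Add(20627, -38771) = -18144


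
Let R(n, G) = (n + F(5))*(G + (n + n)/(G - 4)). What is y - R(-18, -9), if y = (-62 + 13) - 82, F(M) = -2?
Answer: -3323/13 ≈ -255.62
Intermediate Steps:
R(n, G) = (-2 + n)*(G + 2*n/(-4 + G)) (R(n, G) = (n - 2)*(G + (n + n)/(G - 4)) = (-2 + n)*(G + (2*n)/(-4 + G)) = (-2 + n)*(G + 2*n/(-4 + G)))
y = -131 (y = -49 - 82 = -131)
y - R(-18, -9) = -131 - (-4*(-18) - 2*(-9)² + 2*(-18)² + 8*(-9) - 18*(-9)² - 4*(-9)*(-18))/(-4 - 9) = -131 - (72 - 2*81 + 2*324 - 72 - 18*81 - 648)/(-13) = -131 - (-1)*(72 - 162 + 648 - 72 - 1458 - 648)/13 = -131 - (-1)*(-1620)/13 = -131 - 1*1620/13 = -131 - 1620/13 = -3323/13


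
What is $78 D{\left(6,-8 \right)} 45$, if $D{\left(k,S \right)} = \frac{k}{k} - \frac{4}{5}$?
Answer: $702$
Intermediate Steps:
$D{\left(k,S \right)} = \frac{1}{5}$ ($D{\left(k,S \right)} = 1 - \frac{4}{5} = \frac{1}{5}$)
$78 D{\left(6,-8 \right)} 45 = 78 \cdot \frac{1}{5} \cdot 45 = \frac{78}{5} \cdot 45 = 702$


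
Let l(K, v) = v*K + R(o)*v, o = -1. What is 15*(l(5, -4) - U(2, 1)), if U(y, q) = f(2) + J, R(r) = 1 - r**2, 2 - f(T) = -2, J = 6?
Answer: -450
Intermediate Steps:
f(T) = 4 (f(T) = 2 - 1*(-2) = 2 + 2 = 4)
l(K, v) = K*v (l(K, v) = v*K + (1 - 1*(-1)**2)*v = K*v + (1 - 1*1)*v = K*v + (1 - 1)*v = K*v + 0*v = K*v + 0 = K*v)
U(y, q) = 10 (U(y, q) = 4 + 6 = 10)
15*(l(5, -4) - U(2, 1)) = 15*(5*(-4) - 1*10) = 15*(-20 - 10) = 15*(-30) = -450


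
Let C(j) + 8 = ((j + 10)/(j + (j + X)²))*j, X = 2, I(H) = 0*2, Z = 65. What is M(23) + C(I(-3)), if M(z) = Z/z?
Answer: -119/23 ≈ -5.1739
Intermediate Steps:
M(z) = 65/z
I(H) = 0
C(j) = -8 + j*(10 + j)/(j + (2 + j)²) (C(j) = -8 + ((j + 10)/(j + (j + 2)²))*j = -8 + ((10 + j)/(j + (2 + j)²))*j = -8 + j*(10 + j)/(j + (2 + j)²))
M(23) + C(I(-3)) = 65/23 + (0² - 8*(2 + 0)² + 2*0)/(0 + (2 + 0)²) = 65*(1/23) + (0 - 8*2² + 0)/(0 + 2²) = 65/23 + (0 - 8*4 + 0)/(0 + 4) = 65/23 + (0 - 32 + 0)/4 = 65/23 + (¼)*(-32) = 65/23 - 8 = -119/23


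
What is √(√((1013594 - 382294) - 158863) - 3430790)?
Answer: √(-3430790 + 3*√52493) ≈ 1852.1*I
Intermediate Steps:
√(√((1013594 - 382294) - 158863) - 3430790) = √(√(631300 - 158863) - 3430790) = √(√472437 - 3430790) = √(3*√52493 - 3430790) = √(-3430790 + 3*√52493)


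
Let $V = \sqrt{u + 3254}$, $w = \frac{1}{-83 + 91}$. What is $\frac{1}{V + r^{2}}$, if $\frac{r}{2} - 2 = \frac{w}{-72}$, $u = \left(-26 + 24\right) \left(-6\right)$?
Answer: $- \frac{109884294144}{20714025816575} + \frac{6879707136 \sqrt{3266}}{20714025816575} \approx 0.013676$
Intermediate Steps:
$w = \frac{1}{8} \approx 0.125$
$u = 12$ ($u = \left(-2\right) \left(-6\right) = 12$)
$r = \frac{1151}{288}$ ($r = 4 + 2 \frac{1}{8 \left(-72\right)} = 4 + 2 \cdot \frac{1}{8} \left(- \frac{1}{72}\right) = 4 + 2 \left(- \frac{1}{576}\right) = 4 - \frac{1}{288} = \frac{1151}{288} \approx 3.9965$)
$V = \sqrt{3266}$ ($V = \sqrt{12 + 3254} = \sqrt{3266} \approx 57.149$)
$\frac{1}{V + r^{2}} = \frac{1}{\sqrt{3266} + \left(\frac{1151}{288}\right)^{2}} = \frac{1}{\sqrt{3266} + \frac{1324801}{82944}} = \frac{1}{\frac{1324801}{82944} + \sqrt{3266}}$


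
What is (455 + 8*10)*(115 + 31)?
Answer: 78110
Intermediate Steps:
(455 + 8*10)*(115 + 31) = (455 + 80)*146 = 535*146 = 78110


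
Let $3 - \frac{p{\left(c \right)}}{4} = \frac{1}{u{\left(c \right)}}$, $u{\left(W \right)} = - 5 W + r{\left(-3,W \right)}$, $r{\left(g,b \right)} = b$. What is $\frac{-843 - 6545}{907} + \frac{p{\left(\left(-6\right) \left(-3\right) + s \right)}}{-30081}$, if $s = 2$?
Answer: $- \frac{4444987147}{545669340} \approx -8.1459$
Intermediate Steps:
$u{\left(W \right)} = - 4 W$ ($u{\left(W \right)} = - 5 W + W = - 4 W$)
$p{\left(c \right)} = 12 + \frac{1}{c}$ ($p{\left(c \right)} = 12 - \frac{4}{\left(-4\right) c} = 12 - 4 \left(- \frac{1}{4 c}\right) = 12 + \frac{1}{c}$)
$\frac{-843 - 6545}{907} + \frac{p{\left(\left(-6\right) \left(-3\right) + s \right)}}{-30081} = \frac{-843 - 6545}{907} + \frac{12 + \frac{1}{\left(-6\right) \left(-3\right) + 2}}{-30081} = \left(-7388\right) \frac{1}{907} + \left(12 + \frac{1}{18 + 2}\right) \left(- \frac{1}{30081}\right) = - \frac{7388}{907} + \left(12 + \frac{1}{20}\right) \left(- \frac{1}{30081}\right) = - \frac{7388}{907} + \frac{241}{20} \left(- \frac{1}{30081}\right) = - \frac{7388}{907} - \frac{241}{601620} = - \frac{4444987147}{545669340}$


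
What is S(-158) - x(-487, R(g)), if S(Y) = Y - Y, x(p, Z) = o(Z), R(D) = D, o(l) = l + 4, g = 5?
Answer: -9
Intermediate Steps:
o(l) = 4 + l
x(p, Z) = 4 + Z
S(Y) = 0
S(-158) - x(-487, R(g)) = 0 - (4 + 5) = 0 - 1*9 = 0 - 9 = -9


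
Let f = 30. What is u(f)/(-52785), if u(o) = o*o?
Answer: -20/1173 ≈ -0.017050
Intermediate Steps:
u(o) = o**2
u(f)/(-52785) = 30**2/(-52785) = 900*(-1/52785) = -20/1173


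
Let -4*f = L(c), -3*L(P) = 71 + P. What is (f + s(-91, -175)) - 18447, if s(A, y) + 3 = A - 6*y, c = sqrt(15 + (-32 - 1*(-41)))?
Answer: -209821/12 + sqrt(6)/6 ≈ -17485.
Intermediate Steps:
c = 2*sqrt(6) (c = sqrt(15 + (-32 + 41)) = sqrt(15 + 9) = sqrt(24) = 2*sqrt(6) ≈ 4.8990)
L(P) = -71/3 - P/3 (L(P) = -(71 + P)/3 = -71/3 - P/3)
s(A, y) = -3 + A - 6*y (s(A, y) = -3 + (A - 6*y) = -3 + A - 6*y)
f = 71/12 + sqrt(6)/6 (f = -(-71/3 - 2*sqrt(6)/3)/4 = 71/12 + sqrt(6)/6 ≈ 6.3249)
(f + s(-91, -175)) - 18447 = ((71/12 + sqrt(6)/6) + (-3 - 91 - 6*(-175))) - 18447 = ((71/12 + sqrt(6)/6) + (-3 - 91 + 1050)) - 18447 = ((71/12 + sqrt(6)/6) + 956) - 18447 = (11543/12 + sqrt(6)/6) - 18447 = -209821/12 + sqrt(6)/6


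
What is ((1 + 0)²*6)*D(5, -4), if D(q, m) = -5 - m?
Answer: -6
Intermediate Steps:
((1 + 0)²*6)*D(5, -4) = ((1 + 0)²*6)*(-5 - 1*(-4)) = (1²*6)*(-5 + 4) = (1*6)*(-1) = 6*(-1) = -6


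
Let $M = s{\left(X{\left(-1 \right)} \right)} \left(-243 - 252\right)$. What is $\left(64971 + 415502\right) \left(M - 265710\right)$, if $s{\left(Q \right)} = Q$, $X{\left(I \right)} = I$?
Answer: $-127428646695$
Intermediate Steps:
$M = 495$ ($M = - (-243 - 252) = \left(-1\right) \left(-495\right) = 495$)
$\left(64971 + 415502\right) \left(M - 265710\right) = \left(64971 + 415502\right) \left(495 - 265710\right) = 480473 \left(495 - 265710\right) = 480473 \left(-265215\right) = -127428646695$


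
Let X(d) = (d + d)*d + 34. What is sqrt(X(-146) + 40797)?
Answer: sqrt(83463) ≈ 288.90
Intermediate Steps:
X(d) = 34 + 2*d**2 (X(d) = (2*d)*d + 34 = 2*d**2 + 34 = 34 + 2*d**2)
sqrt(X(-146) + 40797) = sqrt((34 + 2*(-146)**2) + 40797) = sqrt((34 + 2*21316) + 40797) = sqrt((34 + 42632) + 40797) = sqrt(42666 + 40797) = sqrt(83463)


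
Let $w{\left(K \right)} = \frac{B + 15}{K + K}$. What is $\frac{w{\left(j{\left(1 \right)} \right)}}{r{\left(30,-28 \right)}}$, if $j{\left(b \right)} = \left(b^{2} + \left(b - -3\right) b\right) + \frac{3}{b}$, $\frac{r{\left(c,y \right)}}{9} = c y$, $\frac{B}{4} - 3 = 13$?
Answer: $- \frac{79}{120960} \approx -0.00065311$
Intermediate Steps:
$B = 64$ ($B = 12 + 4 \cdot 13 = 12 + 52 = 64$)
$r{\left(c,y \right)} = 9 c y$
$j{\left(b \right)} = b^{2} + \frac{3}{b} + b \left(3 + b\right)$ ($j{\left(b \right)} = \left(b^{2} + \left(b + 3\right) b\right) + \frac{3}{b} = \left(b^{2} + \left(3 + b\right) b\right) + \frac{3}{b} = \left(b^{2} + b \left(3 + b\right)\right) + \frac{3}{b} = b^{2} + \frac{3}{b} + b \left(3 + b\right)$)
$w{\left(K \right)} = \frac{79}{2 K}$ ($w{\left(K \right)} = \frac{64 + 15}{K + K} = \frac{79}{2 K}$)
$\frac{w{\left(j{\left(1 \right)} \right)}}{r{\left(30,-28 \right)}} = \frac{\frac{79}{2} \frac{1}{1^{-1} \left(3 + 1^{2} \left(3 + 2 \cdot 1\right)\right)}}{9 \cdot 30 \left(-28\right)} = \frac{\frac{79}{2} \frac{1}{1 \left(3 + 1 \left(3 + 2\right)\right)}}{-7560} = \frac{79}{2 \cdot 1 \left(3 + 1 \cdot 5\right)} \left(- \frac{1}{7560}\right) = \frac{79}{2 \cdot 1 \left(3 + 5\right)} \left(- \frac{1}{7560}\right) = \frac{79}{2 \cdot 1 \cdot 8} \left(- \frac{1}{7560}\right) = \frac{79}{2 \cdot 8} \left(- \frac{1}{7560}\right) = \frac{79}{2} \cdot \frac{1}{8} \left(- \frac{1}{7560}\right) = \frac{79}{16} \left(- \frac{1}{7560}\right) = - \frac{79}{120960}$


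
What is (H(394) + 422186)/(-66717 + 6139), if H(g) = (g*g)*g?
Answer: -30792585/30289 ≈ -1016.6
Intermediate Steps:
H(g) = g³ (H(g) = g²*g = g³)
(H(394) + 422186)/(-66717 + 6139) = (394³ + 422186)/(-66717 + 6139) = (61162984 + 422186)/(-60578) = 61585170*(-1/60578) = -30792585/30289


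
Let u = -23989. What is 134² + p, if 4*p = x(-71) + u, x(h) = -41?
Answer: 23897/2 ≈ 11949.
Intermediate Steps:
p = -12015/2 (p = (-41 - 23989)/4 = (¼)*(-24030) = -12015/2 ≈ -6007.5)
134² + p = 134² - 12015/2 = 17956 - 12015/2 = 23897/2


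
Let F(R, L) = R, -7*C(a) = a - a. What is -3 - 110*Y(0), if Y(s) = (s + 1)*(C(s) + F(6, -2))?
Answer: -663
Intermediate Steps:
C(a) = 0 (C(a) = -(a - a)/7 = -1/7*0 = 0)
Y(s) = 6 + 6*s (Y(s) = (s + 1)*(0 + 6) = (1 + s)*6 = 6 + 6*s)
-3 - 110*Y(0) = -3 - 110*(6 + 6*0) = -3 - 110*(6 + 0) = -3 - 110*6 = -3 - 660 = -663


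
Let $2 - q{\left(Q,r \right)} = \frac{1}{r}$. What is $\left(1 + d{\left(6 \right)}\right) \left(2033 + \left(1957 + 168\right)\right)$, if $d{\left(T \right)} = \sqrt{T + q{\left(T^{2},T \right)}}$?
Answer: $4158 + 693 \sqrt{282} \approx 15795.0$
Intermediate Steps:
$q{\left(Q,r \right)} = 2 - \frac{1}{r}$
$d{\left(T \right)} = \sqrt{2 + T - \frac{1}{T}}$ ($d{\left(T \right)} = \sqrt{T + \left(2 - \frac{1}{T}\right)} = \sqrt{2 + T - \frac{1}{T}}$)
$\left(1 + d{\left(6 \right)}\right) \left(2033 + \left(1957 + 168\right)\right) = \left(1 + \sqrt{2 + 6 - \frac{1}{6}}\right) \left(2033 + \left(1957 + 168\right)\right) = \left(1 + \sqrt{2 + 6 - \frac{1}{6}}\right) \left(2033 + 2125\right) = \left(1 + \sqrt{2 + 6 - \frac{1}{6}}\right) 4158 = \left(1 + \sqrt{\frac{47}{6}}\right) 4158 = \left(1 + \frac{\sqrt{282}}{6}\right) 4158 = 4158 + 693 \sqrt{282}$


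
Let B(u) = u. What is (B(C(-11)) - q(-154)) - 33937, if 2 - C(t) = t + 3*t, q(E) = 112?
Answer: -34003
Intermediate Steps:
C(t) = 2 - 4*t (C(t) = 2 - (t + 3*t) = 2 - 4*t)
(B(C(-11)) - q(-154)) - 33937 = ((2 - 4*(-11)) - 1*112) - 33937 = ((2 + 44) - 112) - 33937 = (46 - 112) - 33937 = -66 - 33937 = -34003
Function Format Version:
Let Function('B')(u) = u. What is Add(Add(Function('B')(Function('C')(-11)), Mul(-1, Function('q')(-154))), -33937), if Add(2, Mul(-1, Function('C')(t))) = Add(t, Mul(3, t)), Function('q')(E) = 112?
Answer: -34003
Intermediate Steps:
Function('C')(t) = Add(2, Mul(-4, t)) (Function('C')(t) = Add(2, Mul(-1, Add(t, Mul(3, t)))) = Add(2, Mul(-1, Mul(4, t))) = Add(2, Mul(-4, t)))
Add(Add(Function('B')(Function('C')(-11)), Mul(-1, Function('q')(-154))), -33937) = Add(Add(Add(2, Mul(-4, -11)), Mul(-1, 112)), -33937) = Add(Add(Add(2, 44), -112), -33937) = Add(Add(46, -112), -33937) = Add(-66, -33937) = -34003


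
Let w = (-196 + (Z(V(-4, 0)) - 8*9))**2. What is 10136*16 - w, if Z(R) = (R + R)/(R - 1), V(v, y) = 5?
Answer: 366743/4 ≈ 91686.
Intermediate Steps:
Z(R) = 2*R/(-1 + R) (Z(R) = (2*R)/(-1 + R) = 2*R/(-1 + R))
w = 281961/4 (w = (-196 + (2*5/(-1 + 5) - 8*9))**2 = (-196 + (2*5/4 - 72))**2 = (-196 + (2*5*(1/4) - 72))**2 = (-196 + (5/2 - 72))**2 = (-196 - 139/2)**2 = (-531/2)**2 = 281961/4 ≈ 70490.)
10136*16 - w = 10136*16 - 1*281961/4 = 162176 - 281961/4 = 366743/4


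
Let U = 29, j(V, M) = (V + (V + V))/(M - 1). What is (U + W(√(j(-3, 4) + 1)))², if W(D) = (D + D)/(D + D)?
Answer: 900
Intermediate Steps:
j(V, M) = 3*V/(-1 + M) (j(V, M) = (V + 2*V)/(-1 + M) = (3*V)/(-1 + M) = 3*V/(-1 + M))
W(D) = 1 (W(D) = (2*D)/((2*D)) = (2*D)*(1/(2*D)) = 1)
(U + W(√(j(-3, 4) + 1)))² = (29 + 1)² = 30² = 900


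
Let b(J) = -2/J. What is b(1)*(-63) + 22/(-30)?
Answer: 1879/15 ≈ 125.27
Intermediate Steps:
b(1)*(-63) + 22/(-30) = -2/1*(-63) + 22/(-30) = -2*1*(-63) + 22*(-1/30) = -2*(-63) - 11/15 = 126 - 11/15 = 1879/15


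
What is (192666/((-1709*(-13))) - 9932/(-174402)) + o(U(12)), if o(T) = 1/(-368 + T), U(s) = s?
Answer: 6018377761111/689694683652 ≈ 8.7262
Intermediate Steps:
(192666/((-1709*(-13))) - 9932/(-174402)) + o(U(12)) = (192666/((-1709*(-13))) - 9932/(-174402)) + 1/(-368 + 12) = (192666/22217 - 9932*(-1/174402)) + 1/(-356) = (192666*(1/22217) + 4966/87201) - 1/356 = (192666/22217 + 4966/87201) - 1/356 = 16910997488/1937344617 - 1/356 = 6018377761111/689694683652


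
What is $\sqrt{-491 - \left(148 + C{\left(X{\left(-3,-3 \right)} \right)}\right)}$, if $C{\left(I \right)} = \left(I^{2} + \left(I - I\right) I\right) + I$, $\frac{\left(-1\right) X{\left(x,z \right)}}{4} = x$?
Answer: $i \sqrt{795} \approx 28.196 i$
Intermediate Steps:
$X{\left(x,z \right)} = - 4 x$
$C{\left(I \right)} = I + I^{2}$ ($C{\left(I \right)} = \left(I^{2} + 0 I\right) + I = \left(I^{2} + 0\right) + I = I^{2} + I = I + I^{2}$)
$\sqrt{-491 - \left(148 + C{\left(X{\left(-3,-3 \right)} \right)}\right)} = \sqrt{-491 - \left(148 + \left(-4\right) \left(-3\right) \left(1 - -12\right)\right)} = \sqrt{-491 - \left(148 + 12 \left(1 + 12\right)\right)} = \sqrt{-491 - \left(148 + 12 \cdot 13\right)} = \sqrt{-491 - 304} = \sqrt{-795} = i \sqrt{795}$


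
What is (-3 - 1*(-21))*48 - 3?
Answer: 861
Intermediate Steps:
(-3 - 1*(-21))*48 - 3 = (-3 + 21)*48 - 3 = 18*48 - 3 = 864 - 3 = 861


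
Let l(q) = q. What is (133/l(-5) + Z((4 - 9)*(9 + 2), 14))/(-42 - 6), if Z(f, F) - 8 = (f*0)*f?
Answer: 31/80 ≈ 0.38750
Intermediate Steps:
Z(f, F) = 8 (Z(f, F) = 8 + (f*0)*f = 8 + 0*f = 8 + 0 = 8)
(133/l(-5) + Z((4 - 9)*(9 + 2), 14))/(-42 - 6) = (133/(-5) + 8)/(-42 - 6) = (133*(-⅕) + 8)/(-48) = (-133/5 + 8)*(-1/48) = -93/5*(-1/48) = 31/80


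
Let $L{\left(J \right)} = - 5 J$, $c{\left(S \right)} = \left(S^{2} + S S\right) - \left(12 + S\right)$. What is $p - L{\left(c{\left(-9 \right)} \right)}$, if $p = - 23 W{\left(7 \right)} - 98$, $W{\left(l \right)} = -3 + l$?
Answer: $605$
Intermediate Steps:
$c{\left(S \right)} = -12 - S + 2 S^{2}$ ($c{\left(S \right)} = \left(S^{2} + S^{2}\right) - \left(12 + S\right) = 2 S^{2} - \left(12 + S\right) = -12 - S + 2 S^{2}$)
$p = -190$ ($p = - 23 \left(-3 + 7\right) - 98 = \left(-23\right) 4 - 98 = -92 - 98 = -190$)
$p - L{\left(c{\left(-9 \right)} \right)} = -190 - - 5 \left(-12 - -9 + 2 \left(-9\right)^{2}\right) = -190 - - 5 \left(-12 + 9 + 2 \cdot 81\right) = -190 - - 5 \left(-12 + 9 + 162\right) = -190 - \left(-5\right) 159 = -190 - -795 = -190 + 795 = 605$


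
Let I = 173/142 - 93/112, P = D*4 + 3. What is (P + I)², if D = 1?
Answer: 3451445001/63234304 ≈ 54.582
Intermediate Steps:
P = 7 (P = 1*4 + 3 = 4 + 3 = 7)
I = 3085/7952 (I = 173*(1/142) - 93*1/112 = 173/142 - 93/112 = 3085/7952 ≈ 0.38795)
(P + I)² = (7 + 3085/7952)² = (58749/7952)² = 3451445001/63234304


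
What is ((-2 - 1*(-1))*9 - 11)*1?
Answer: -20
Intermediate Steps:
((-2 - 1*(-1))*9 - 11)*1 = ((-2 + 1)*9 - 11)*1 = (-1*9 - 11)*1 = (-9 - 11)*1 = -20*1 = -20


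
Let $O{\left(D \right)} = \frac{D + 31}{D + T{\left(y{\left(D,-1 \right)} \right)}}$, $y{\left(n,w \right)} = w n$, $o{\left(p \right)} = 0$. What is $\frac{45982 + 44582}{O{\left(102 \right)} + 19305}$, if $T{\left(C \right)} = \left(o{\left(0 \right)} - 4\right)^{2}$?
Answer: $\frac{10686552}{2278123} \approx 4.6909$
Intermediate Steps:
$y{\left(n,w \right)} = n w$
$T{\left(C \right)} = 16$ ($T{\left(C \right)} = \left(0 - 4\right)^{2} = \left(-4\right)^{2} = 16$)
$O{\left(D \right)} = \frac{31 + D}{16 + D}$ ($O{\left(D \right)} = \frac{D + 31}{D + 16} = \frac{31 + D}{16 + D}$)
$\frac{45982 + 44582}{O{\left(102 \right)} + 19305} = \frac{45982 + 44582}{\frac{31 + 102}{16 + 102} + 19305} = \frac{90564}{\frac{1}{118} \cdot 133 + 19305} = \frac{90564}{\frac{133}{118} + 19305} = \frac{90564}{\frac{2278123}{118}} = 90564 \cdot \frac{118}{2278123} = \frac{10686552}{2278123}$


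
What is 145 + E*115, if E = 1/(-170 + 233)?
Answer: 9250/63 ≈ 146.83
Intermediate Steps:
E = 1/63 ≈ 0.015873
145 + E*115 = 145 + (1/63)*115 = 145 + 115/63 = 9250/63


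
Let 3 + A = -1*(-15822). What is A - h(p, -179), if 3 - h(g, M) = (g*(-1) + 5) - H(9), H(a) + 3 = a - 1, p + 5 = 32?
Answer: 15789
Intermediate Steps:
p = 27 (p = -5 + 32 = 27)
H(a) = -4 + a (H(a) = -3 + (a - 1) = -3 + (-1 + a) = -4 + a)
h(g, M) = 3 + g (h(g, M) = 3 - ((g*(-1) + 5) - (-4 + 9)) = 3 - ((-g + 5) - 1*5) = 3 - ((5 - g) - 5) = 3 - (-1)*g = 3 + g)
A = 15819 (A = -3 - 1*(-15822) = -3 + 15822 = 15819)
A - h(p, -179) = 15819 - (3 + 27) = 15819 - 1*30 = 15819 - 30 = 15789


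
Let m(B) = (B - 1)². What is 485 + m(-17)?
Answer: 809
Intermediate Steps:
m(B) = (-1 + B)²
485 + m(-17) = 485 + (-1 - 17)² = 485 + (-18)² = 485 + 324 = 809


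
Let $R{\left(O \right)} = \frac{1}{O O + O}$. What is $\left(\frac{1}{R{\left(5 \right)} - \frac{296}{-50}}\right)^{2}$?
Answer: $\frac{22500}{797449} \approx 0.028215$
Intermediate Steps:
$R{\left(O \right)} = \frac{1}{O + O^{2}}$ ($R{\left(O \right)} = \frac{1}{O^{2} + O} = \frac{1}{O + O^{2}}$)
$\left(\frac{1}{R{\left(5 \right)} - \frac{296}{-50}}\right)^{2} = \left(\frac{1}{\frac{1}{5 \left(1 + 5\right)} - \frac{296}{-50}}\right)^{2} = \left(\frac{1}{\frac{1}{5 \cdot 6} - - \frac{148}{25}}\right)^{2} = \left(\frac{1}{\frac{1}{5} \cdot \frac{1}{6} + \frac{148}{25}}\right)^{2} = \left(\frac{1}{\frac{1}{30} + \frac{148}{25}}\right)^{2} = \left(\frac{1}{\frac{893}{150}}\right)^{2} = \left(\frac{150}{893}\right)^{2} = \frac{22500}{797449}$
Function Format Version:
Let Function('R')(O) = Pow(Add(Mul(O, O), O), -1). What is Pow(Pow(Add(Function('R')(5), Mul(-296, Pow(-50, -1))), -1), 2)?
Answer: Rational(22500, 797449) ≈ 0.028215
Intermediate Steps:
Function('R')(O) = Pow(Add(O, Pow(O, 2)), -1) (Function('R')(O) = Pow(Add(Pow(O, 2), O), -1) = Pow(Add(O, Pow(O, 2)), -1))
Pow(Pow(Add(Function('R')(5), Mul(-296, Pow(-50, -1))), -1), 2) = Pow(Pow(Add(Mul(Pow(5, -1), Pow(Add(1, 5), -1)), Mul(-296, Pow(-50, -1))), -1), 2) = Pow(Pow(Add(Mul(Rational(1, 5), Pow(6, -1)), Mul(-296, Rational(-1, 50))), -1), 2) = Pow(Pow(Add(Mul(Rational(1, 5), Rational(1, 6)), Rational(148, 25)), -1), 2) = Pow(Pow(Add(Rational(1, 30), Rational(148, 25)), -1), 2) = Pow(Pow(Rational(893, 150), -1), 2) = Pow(Rational(150, 893), 2) = Rational(22500, 797449)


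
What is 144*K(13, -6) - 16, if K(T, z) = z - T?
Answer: -2752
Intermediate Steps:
144*K(13, -6) - 16 = 144*(-6 - 1*13) - 16 = 144*(-6 - 13) - 16 = 144*(-19) - 16 = -2736 - 16 = -2752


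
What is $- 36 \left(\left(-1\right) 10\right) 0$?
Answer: $0$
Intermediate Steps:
$- 36 \left(\left(-1\right) 10\right) 0 = \left(-36\right) \left(-10\right) 0 = 360 \cdot 0 = 0$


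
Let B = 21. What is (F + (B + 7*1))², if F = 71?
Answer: 9801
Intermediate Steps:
(F + (B + 7*1))² = (71 + (21 + 7*1))² = (71 + (21 + 7))² = (71 + 28)² = 99² = 9801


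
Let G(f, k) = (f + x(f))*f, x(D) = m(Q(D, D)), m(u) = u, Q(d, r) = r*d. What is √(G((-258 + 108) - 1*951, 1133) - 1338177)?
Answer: I*√1334759277 ≈ 36534.0*I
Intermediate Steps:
Q(d, r) = d*r
x(D) = D² (x(D) = D*D = D²)
G(f, k) = f*(f + f²) (G(f, k) = (f + f²)*f = f*(f + f²))
√(G((-258 + 108) - 1*951, 1133) - 1338177) = √(((-258 + 108) - 1*951)²*(1 + ((-258 + 108) - 1*951)) - 1338177) = √((-150 - 951)²*(1 + (-150 - 951)) - 1338177) = √((-1101)²*(1 - 1101) - 1338177) = √(1212201*(-1100) - 1338177) = √(-1333421100 - 1338177) = √(-1334759277) = I*√1334759277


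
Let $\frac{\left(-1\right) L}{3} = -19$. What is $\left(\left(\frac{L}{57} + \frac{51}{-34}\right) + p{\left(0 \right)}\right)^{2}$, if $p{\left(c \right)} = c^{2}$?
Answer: $\frac{1}{4} \approx 0.25$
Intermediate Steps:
$L = 57$ ($L = \left(-3\right) \left(-19\right) = 57$)
$\left(\left(\frac{L}{57} + \frac{51}{-34}\right) + p{\left(0 \right)}\right)^{2} = \left(\left(\frac{57}{57} + \frac{51}{-34}\right) + 0^{2}\right)^{2} = \left(\left(57 \cdot \frac{1}{57} + 51 \left(- \frac{1}{34}\right)\right) + 0\right)^{2} = \left(\left(1 - \frac{3}{2}\right) + 0\right)^{2} = \left(- \frac{1}{2} + 0\right)^{2} = \left(- \frac{1}{2}\right)^{2} = \frac{1}{4}$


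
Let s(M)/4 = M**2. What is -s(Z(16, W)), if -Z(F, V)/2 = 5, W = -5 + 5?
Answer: -400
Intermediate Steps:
W = 0
Z(F, V) = -10 (Z(F, V) = -2*5 = -10)
s(M) = 4*M**2
-s(Z(16, W)) = -4*(-10)**2 = -4*100 = -1*400 = -400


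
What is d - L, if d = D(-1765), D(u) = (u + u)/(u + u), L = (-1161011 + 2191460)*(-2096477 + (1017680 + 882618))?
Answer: 202152454372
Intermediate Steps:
L = -202152454371 (L = 1030449*(-2096477 + 1900298) = 1030449*(-196179) = -202152454371)
D(u) = 1 (D(u) = (2*u)/((2*u)) = (2*u)*(1/(2*u)) = 1)
d = 1
d - L = 1 - 1*(-202152454371) = 1 + 202152454371 = 202152454372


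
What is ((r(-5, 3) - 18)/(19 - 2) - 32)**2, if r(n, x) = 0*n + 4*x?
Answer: 302500/289 ≈ 1046.7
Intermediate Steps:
r(n, x) = 4*x (r(n, x) = 0 + 4*x = 4*x)
((r(-5, 3) - 18)/(19 - 2) - 32)**2 = ((4*3 - 18)/(19 - 2) - 32)**2 = ((12 - 18)/17 - 32)**2 = (-6*1/17 - 32)**2 = (-6/17 - 32)**2 = (-550/17)**2 = 302500/289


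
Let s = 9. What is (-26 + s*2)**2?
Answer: 64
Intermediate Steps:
(-26 + s*2)**2 = (-26 + 9*2)**2 = (-26 + 18)**2 = (-8)**2 = 64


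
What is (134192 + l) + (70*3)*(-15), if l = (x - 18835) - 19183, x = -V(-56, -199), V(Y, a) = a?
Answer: 93223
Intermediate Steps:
x = 199 (x = -1*(-199) = 199)
l = -37819 (l = (199 - 18835) - 19183 = -18636 - 19183 = -37819)
(134192 + l) + (70*3)*(-15) = (134192 - 37819) + (70*3)*(-15) = 96373 + 210*(-15) = 96373 - 3150 = 93223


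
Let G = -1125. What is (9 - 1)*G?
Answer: -9000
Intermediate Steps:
(9 - 1)*G = (9 - 1)*(-1125) = 8*(-1125) = -9000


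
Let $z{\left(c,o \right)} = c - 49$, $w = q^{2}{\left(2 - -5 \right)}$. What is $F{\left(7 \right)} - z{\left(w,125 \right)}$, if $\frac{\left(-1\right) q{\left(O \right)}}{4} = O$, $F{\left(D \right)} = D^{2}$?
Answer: $-686$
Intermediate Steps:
$q{\left(O \right)} = - 4 O$
$w = 784$ ($w = \left(- 4 \left(2 - -5\right)\right)^{2} = \left(- 4 \left(2 + 5\right)\right)^{2} = \left(\left(-4\right) 7\right)^{2} = \left(-28\right)^{2} = 784$)
$z{\left(c,o \right)} = -49 + c$
$F{\left(7 \right)} - z{\left(w,125 \right)} = 7^{2} - \left(-49 + 784\right) = 49 - 735 = -686$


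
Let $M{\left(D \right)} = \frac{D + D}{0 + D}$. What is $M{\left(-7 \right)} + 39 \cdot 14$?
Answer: $548$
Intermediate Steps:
$M{\left(D \right)} = 2$ ($M{\left(D \right)} = \frac{2 D}{D} = 2$)
$M{\left(-7 \right)} + 39 \cdot 14 = 2 + 39 \cdot 14 = 2 + 546 = 548$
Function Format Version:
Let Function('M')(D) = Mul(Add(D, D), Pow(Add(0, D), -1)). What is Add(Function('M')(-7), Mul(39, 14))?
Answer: 548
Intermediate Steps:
Function('M')(D) = 2 (Function('M')(D) = Mul(Mul(2, D), Pow(D, -1)) = 2)
Add(Function('M')(-7), Mul(39, 14)) = Add(2, Mul(39, 14)) = Add(2, 546) = 548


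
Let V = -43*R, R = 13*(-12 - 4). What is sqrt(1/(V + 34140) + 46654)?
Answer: sqrt(21650150932427)/21542 ≈ 216.00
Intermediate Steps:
R = -208 (R = 13*(-16) = -208)
V = 8944 (V = -43*(-208) = 8944)
sqrt(1/(V + 34140) + 46654) = sqrt(1/(8944 + 34140) + 46654) = sqrt(1/43084 + 46654) = sqrt(2010040937/43084) = sqrt(21650150932427)/21542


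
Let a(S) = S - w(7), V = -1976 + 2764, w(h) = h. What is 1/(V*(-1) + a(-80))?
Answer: -1/875 ≈ -0.0011429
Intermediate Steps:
V = 788
a(S) = -7 + S (a(S) = S - 1*7 = S - 7 = -7 + S)
1/(V*(-1) + a(-80)) = 1/(788*(-1) + (-7 - 80)) = 1/(-788 - 87) = 1/(-875) = -1/875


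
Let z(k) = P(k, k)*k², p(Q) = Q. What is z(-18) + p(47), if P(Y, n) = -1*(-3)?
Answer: 1019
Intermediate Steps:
P(Y, n) = 3
z(k) = 3*k²
z(-18) + p(47) = 3*(-18)² + 47 = 3*324 + 47 = 972 + 47 = 1019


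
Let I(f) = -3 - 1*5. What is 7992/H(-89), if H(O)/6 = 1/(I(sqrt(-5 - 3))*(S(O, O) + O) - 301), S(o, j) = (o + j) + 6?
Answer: 2380284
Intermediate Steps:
I(f) = -8 (I(f) = -3 - 5 = -8)
S(o, j) = 6 + j + o (S(o, j) = (j + o) + 6 = 6 + j + o)
H(O) = 6/(-349 - 24*O) (H(O) = 6/(-8*((6 + O + O) + O) - 301) = 6/(-8*((6 + 2*O) + O) - 301) = 6/(-8*(6 + 3*O) - 301) = 6/((-48 - 24*O) - 301) = 6/(-349 - 24*O))
7992/H(-89) = 7992/((-6/(349 + 24*(-89)))) = 7992/((-6/(349 - 2136))) = 7992/((-6/(-1787))) = 7992/((-6*(-1/1787))) = 7992/(6/1787) = 7992*(1787/6) = 2380284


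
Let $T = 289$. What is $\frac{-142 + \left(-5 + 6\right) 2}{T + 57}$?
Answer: $- \frac{70}{173} \approx -0.40462$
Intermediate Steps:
$\frac{-142 + \left(-5 + 6\right) 2}{T + 57} = \frac{-142 + \left(-5 + 6\right) 2}{289 + 57} = \frac{-142 + 1 \cdot 2}{346} = \left(-142 + 2\right) \frac{1}{346} = \left(-140\right) \frac{1}{346} = - \frac{70}{173}$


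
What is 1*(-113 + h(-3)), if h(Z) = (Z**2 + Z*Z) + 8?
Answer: -87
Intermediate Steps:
h(Z) = 8 + 2*Z**2 (h(Z) = (Z**2 + Z**2) + 8 = 2*Z**2 + 8 = 8 + 2*Z**2)
1*(-113 + h(-3)) = 1*(-113 + (8 + 2*(-3)**2)) = 1*(-113 + (8 + 2*9)) = 1*(-113 + (8 + 18)) = 1*(-113 + 26) = 1*(-87) = -87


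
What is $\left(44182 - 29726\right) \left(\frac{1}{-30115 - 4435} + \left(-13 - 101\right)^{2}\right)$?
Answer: $\frac{3245457283172}{17275} \approx 1.8787 \cdot 10^{8}$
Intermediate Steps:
$\left(44182 - 29726\right) \left(\frac{1}{-30115 - 4435} + \left(-13 - 101\right)^{2}\right) = 14456 \left(\frac{1}{-34550} + \left(-114\right)^{2}\right) = 14456 \left(- \frac{1}{34550} + 12996\right) = 14456 \cdot \frac{449011799}{34550} = \frac{3245457283172}{17275}$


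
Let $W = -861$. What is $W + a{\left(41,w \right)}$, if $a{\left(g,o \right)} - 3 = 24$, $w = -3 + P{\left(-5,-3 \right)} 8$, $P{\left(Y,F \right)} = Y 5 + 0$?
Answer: $-834$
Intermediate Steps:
$P{\left(Y,F \right)} = 5 Y$ ($P{\left(Y,F \right)} = 5 Y + 0 = 5 Y$)
$w = -203$ ($w = -3 + 5 \left(-5\right) 8 = -3 - 200 = -203$)
$a{\left(g,o \right)} = 27$ ($a{\left(g,o \right)} = 3 + 24 = 27$)
$W + a{\left(41,w \right)} = -861 + 27 = -834$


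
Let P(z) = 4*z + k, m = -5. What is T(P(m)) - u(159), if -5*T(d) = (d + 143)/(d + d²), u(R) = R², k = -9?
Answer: -51320487/2030 ≈ -25281.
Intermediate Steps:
P(z) = -9 + 4*z (P(z) = 4*z - 9 = -9 + 4*z)
T(d) = -(143 + d)/(5*(d + d²)) (T(d) = -(d + 143)/(5*(d + d²)) = -(143 + d)/(5*(d + d²)))
T(P(m)) - u(159) = (-143 - (-9 + 4*(-5)))/(5*(-9 + 4*(-5))*(1 + (-9 + 4*(-5)))) - 1*159² = (-143 - (-9 - 20))/(5*(-9 - 20)*(1 + (-9 - 20))) - 1*25281 = (⅕)*(-143 - 1*(-29))/(-29*(1 - 29)) - 25281 = (⅕)*(-1/29)*(-143 + 29)/(-28) - 25281 = (⅕)*(-1/29)*(-1/28)*(-114) - 25281 = -57/2030 - 25281 = -51320487/2030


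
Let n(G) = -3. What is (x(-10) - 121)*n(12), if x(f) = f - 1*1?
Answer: 396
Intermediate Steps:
x(f) = -1 + f (x(f) = f - 1 = -1 + f)
(x(-10) - 121)*n(12) = ((-1 - 10) - 121)*(-3) = (-11 - 121)*(-3) = -132*(-3) = 396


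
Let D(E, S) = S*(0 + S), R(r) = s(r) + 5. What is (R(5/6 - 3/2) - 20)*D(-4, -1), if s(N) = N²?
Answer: -131/9 ≈ -14.556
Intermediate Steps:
R(r) = 5 + r² (R(r) = r² + 5 = 5 + r²)
D(E, S) = S² (D(E, S) = S*S = S²)
(R(5/6 - 3/2) - 20)*D(-4, -1) = ((5 + (5/6 - 3/2)²) - 20)*(-1)² = ((5 + (5*(⅙) - 3*½)²) - 20)*1 = ((5 + (⅚ - 3/2)²) - 20)*1 = ((5 + (-⅔)²) - 20)*1 = ((5 + 4/9) - 20)*1 = (49/9 - 20)*1 = -131/9*1 = -131/9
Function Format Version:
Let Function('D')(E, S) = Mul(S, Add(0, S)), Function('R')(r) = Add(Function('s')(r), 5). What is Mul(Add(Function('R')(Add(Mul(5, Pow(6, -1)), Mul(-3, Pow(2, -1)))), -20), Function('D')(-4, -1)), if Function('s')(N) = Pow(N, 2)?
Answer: Rational(-131, 9) ≈ -14.556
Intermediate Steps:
Function('R')(r) = Add(5, Pow(r, 2)) (Function('R')(r) = Add(Pow(r, 2), 5) = Add(5, Pow(r, 2)))
Function('D')(E, S) = Pow(S, 2) (Function('D')(E, S) = Mul(S, S) = Pow(S, 2))
Mul(Add(Function('R')(Add(Mul(5, Pow(6, -1)), Mul(-3, Pow(2, -1)))), -20), Function('D')(-4, -1)) = Mul(Add(Add(5, Pow(Add(Mul(5, Pow(6, -1)), Mul(-3, Pow(2, -1))), 2)), -20), Pow(-1, 2)) = Mul(Add(Add(5, Pow(Add(Mul(5, Rational(1, 6)), Mul(-3, Rational(1, 2))), 2)), -20), 1) = Mul(Add(Add(5, Pow(Add(Rational(5, 6), Rational(-3, 2)), 2)), -20), 1) = Mul(Add(Add(5, Pow(Rational(-2, 3), 2)), -20), 1) = Mul(Add(Add(5, Rational(4, 9)), -20), 1) = Mul(Add(Rational(49, 9), -20), 1) = Mul(Rational(-131, 9), 1) = Rational(-131, 9)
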